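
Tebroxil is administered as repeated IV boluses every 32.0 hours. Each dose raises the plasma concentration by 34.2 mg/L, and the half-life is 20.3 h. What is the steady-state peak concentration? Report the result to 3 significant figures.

51.5 mg/L

k = ln 2 / 20.3 = 0.03415 h⁻¹
Fraction remaining after one interval: e^(−kτ) = e^(−0.03415 × 32.0) = 0.3353
R = 1 / (1 − 0.3353) = 1.505
Css,max = 34.2 × 1.505 ≈ 51.5 mg/L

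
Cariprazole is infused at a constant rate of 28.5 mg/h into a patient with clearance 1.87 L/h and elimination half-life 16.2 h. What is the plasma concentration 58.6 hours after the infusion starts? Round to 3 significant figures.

14.0 µg/mL

Css = rate / CL = 28.5 / 1.87 = 15.24 µg/mL
k = ln 2 / 16.2 = 0.04279 h⁻¹
C(t) = Css (1 − e^(−kt)) = 15.24 × (1 − e^(−2.507)) = 15.24 × 0.9185 ≈ 14.0 µg/mL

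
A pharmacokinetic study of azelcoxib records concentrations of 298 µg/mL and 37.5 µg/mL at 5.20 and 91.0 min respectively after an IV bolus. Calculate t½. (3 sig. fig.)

28.7 minutes

k = ln(C₁/C₂) / (t₂ − t₁) = ln(298/37.5) / (91.0 − 5.20)
  = 2.073 / 85.80 = 0.02416 min⁻¹
t½ = ln 2 / k = ln 2 / 0.02416 ≈ 28.7 minutes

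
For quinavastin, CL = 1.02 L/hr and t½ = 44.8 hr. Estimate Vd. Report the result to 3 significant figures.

k = ln 2 / t½ = ln 2 / 44.8 = 0.01547 hr⁻¹
V = CL / k = 1.02 / 0.01547 ≈ 65.9 L

65.9 L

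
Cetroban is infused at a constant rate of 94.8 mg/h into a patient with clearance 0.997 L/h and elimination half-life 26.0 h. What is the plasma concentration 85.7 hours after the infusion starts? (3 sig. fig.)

Css = rate / CL = 94.8 / 0.997 = 95.09 µg/mL
k = ln 2 / 26.0 = 0.02666 h⁻¹
C(t) = Css (1 − e^(−kt)) = 95.09 × (1 − e^(−2.285)) = 95.09 × 0.8982 ≈ 85.4 µg/mL

85.4 µg/mL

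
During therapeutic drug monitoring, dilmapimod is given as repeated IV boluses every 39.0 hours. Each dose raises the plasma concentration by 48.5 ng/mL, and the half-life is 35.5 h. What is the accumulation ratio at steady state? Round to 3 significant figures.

1.88

k = ln 2 / 35.5 = 0.01953 h⁻¹
Fraction remaining after one interval: e^(−kτ) = e^(−0.01953 × 39.0) = 0.4670
R = 1 / (1 − 0.4670) = 1 / 0.5330 ≈ 1.88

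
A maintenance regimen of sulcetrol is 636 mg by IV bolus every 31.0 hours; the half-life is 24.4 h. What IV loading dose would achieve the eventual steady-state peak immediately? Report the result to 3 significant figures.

1090 mg

k = ln 2 / 24.4 = 0.02841 h⁻¹
Accumulation ratio R = 1 / (1 − e^(−kτ)) = 1 / (1 − e^(−0.02841×31.0)) = 1 / (1 − 0.4145) = 1.708
Loading dose = maintenance dose × R = 636 × 1.708 ≈ 1090 mg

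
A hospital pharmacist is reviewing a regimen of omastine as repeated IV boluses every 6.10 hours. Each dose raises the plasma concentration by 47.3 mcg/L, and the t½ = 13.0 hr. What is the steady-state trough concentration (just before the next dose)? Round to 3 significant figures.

k = ln 2 / 13.0 = 0.05332 hr⁻¹
Fraction remaining after one interval: e^(−kτ) = e^(−0.05332 × 6.10) = 0.7223
R = 1 / (1 − 0.7223) = 3.602
Css,max = 47.3 × 3.602 = 170.4 mcg/L
Css,min = Css,max × e^(−kτ) = 170.4 × 0.7223 ≈ 123 mcg/L

123 mcg/L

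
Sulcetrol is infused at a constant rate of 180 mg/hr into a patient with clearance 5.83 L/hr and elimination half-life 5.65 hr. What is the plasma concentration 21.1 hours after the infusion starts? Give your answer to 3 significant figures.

Css = rate / CL = 180 / 5.83 = 30.87 mg/L
k = ln 2 / 5.65 = 0.1227 hr⁻¹
C(t) = Css (1 − e^(−kt)) = 30.87 × (1 − e^(−2.589)) = 30.87 × 0.9249 ≈ 28.6 mg/L

28.6 mg/L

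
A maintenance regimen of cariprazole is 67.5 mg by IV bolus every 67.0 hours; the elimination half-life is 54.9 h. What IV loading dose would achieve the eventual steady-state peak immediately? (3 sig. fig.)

118 mg

k = ln 2 / 54.9 = 0.01263 h⁻¹
Accumulation ratio R = 1 / (1 − e^(−kτ)) = 1 / (1 − e^(−0.01263×67.0)) = 1 / (1 − 0.4292) = 1.752
Loading dose = maintenance dose × R = 67.5 × 1.752 ≈ 118 mg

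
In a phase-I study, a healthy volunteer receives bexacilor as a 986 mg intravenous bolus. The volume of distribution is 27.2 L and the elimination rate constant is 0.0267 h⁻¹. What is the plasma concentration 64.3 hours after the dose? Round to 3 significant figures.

C₀ = dose / V = 986 / 27.2 = 36.25 µg/mL
C(t) = C₀ e^(−kt) = 36.25 × e^(−0.02670 × 64.3) = 36.25 × e^(−1.717) = 36.25 × 0.1796 ≈ 6.51 µg/mL

6.51 µg/mL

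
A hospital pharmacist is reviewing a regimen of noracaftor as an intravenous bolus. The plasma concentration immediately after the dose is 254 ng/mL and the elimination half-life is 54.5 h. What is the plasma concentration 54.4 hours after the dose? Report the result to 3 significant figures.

k = ln 2 / 54.5 = 0.01272 h⁻¹
C(t) = C₀ e^(−kt) = 254 × e^(−0.01272 × 54.4) = 254 × e^(−0.6919) = 254 × 0.5006 ≈ 127 ng/mL

127 ng/mL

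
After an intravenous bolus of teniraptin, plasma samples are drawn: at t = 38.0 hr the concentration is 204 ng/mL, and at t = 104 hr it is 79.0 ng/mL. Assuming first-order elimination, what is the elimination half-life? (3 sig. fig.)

k = ln(C₁/C₂) / (t₂ − t₁) = ln(204/79.0) / (104 − 38.0)
  = 0.9487 / 66.00 = 0.01437 hr⁻¹
t½ = ln 2 / k = ln 2 / 0.01437 ≈ 48.2 hours

48.2 hours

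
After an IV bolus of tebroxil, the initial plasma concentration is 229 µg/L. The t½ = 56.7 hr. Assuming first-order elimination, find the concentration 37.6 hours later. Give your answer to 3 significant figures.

k = ln 2 / 56.7 = 0.01222 hr⁻¹
37.6 hr is 0.6631 half-lives, so C = 229 × (1/2)^0.6631 = 229 × 0.6315 ≈ 145 µg/L

145 µg/L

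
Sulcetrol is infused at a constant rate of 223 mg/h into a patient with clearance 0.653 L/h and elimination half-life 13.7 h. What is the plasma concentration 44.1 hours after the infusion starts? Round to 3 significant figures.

Css = rate / CL = 223 / 0.653 = 341.5 mg/L
k = ln 2 / 13.7 = 0.05059 h⁻¹
C(t) = Css (1 − e^(−kt)) = 341.5 × (1 − e^(−2.231)) = 341.5 × 0.8926 ≈ 305 mg/L

305 mg/L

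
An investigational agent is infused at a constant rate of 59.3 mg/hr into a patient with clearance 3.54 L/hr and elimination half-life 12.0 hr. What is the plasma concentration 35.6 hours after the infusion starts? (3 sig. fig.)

14.6 mg/L

Css = rate / CL = 59.3 / 3.54 = 16.75 mg/L
k = ln 2 / 12.0 = 0.05776 hr⁻¹
C(t) = Css (1 − e^(−kt)) = 16.75 × (1 − e^(−2.056)) = 16.75 × 0.8721 ≈ 14.6 mg/L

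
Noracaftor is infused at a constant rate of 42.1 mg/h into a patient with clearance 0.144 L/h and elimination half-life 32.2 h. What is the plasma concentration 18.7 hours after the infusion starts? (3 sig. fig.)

Css = rate / CL = 42.1 / 0.144 = 292.4 µg/mL
k = ln 2 / 32.2 = 0.02153 h⁻¹
C(t) = Css (1 − e^(−kt)) = 292.4 × (1 − e^(−0.4025)) = 292.4 × 0.3314 ≈ 96.9 µg/mL

96.9 µg/mL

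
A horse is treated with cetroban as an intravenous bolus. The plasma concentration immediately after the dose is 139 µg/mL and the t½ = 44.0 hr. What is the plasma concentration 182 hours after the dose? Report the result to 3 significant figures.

k = ln 2 / 44.0 = 0.01575 hr⁻¹
C(t) = C₀ e^(−kt) = 139 × e^(−0.01575 × 182) = 139 × e^(−2.867) = 139 × 0.05686 ≈ 7.90 µg/mL

7.90 µg/mL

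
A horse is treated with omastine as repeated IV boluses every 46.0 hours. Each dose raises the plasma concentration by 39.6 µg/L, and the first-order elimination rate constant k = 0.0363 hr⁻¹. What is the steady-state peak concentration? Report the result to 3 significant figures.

Fraction remaining after one interval: e^(−kτ) = e^(−0.03630 × 46.0) = 0.1883
R = 1 / (1 − 0.1883) = 1.232
Css,max = 39.6 × 1.232 ≈ 48.8 µg/L

48.8 µg/L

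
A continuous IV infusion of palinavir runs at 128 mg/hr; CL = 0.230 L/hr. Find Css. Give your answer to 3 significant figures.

557 µg/mL

Css = infusion rate / CL = 128 / 0.230 ≈ 557 µg/mL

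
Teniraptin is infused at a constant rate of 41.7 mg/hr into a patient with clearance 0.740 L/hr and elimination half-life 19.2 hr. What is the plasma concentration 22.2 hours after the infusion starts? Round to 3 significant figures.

31.1 µg/mL

Css = rate / CL = 41.7 / 0.740 = 56.35 µg/mL
k = ln 2 / 19.2 = 0.03610 hr⁻¹
C(t) = Css (1 − e^(−kt)) = 56.35 × (1 − e^(−0.8015)) = 56.35 × 0.5513 ≈ 31.1 µg/mL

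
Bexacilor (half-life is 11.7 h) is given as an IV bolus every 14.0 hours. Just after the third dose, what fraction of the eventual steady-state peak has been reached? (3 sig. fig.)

0.917

k = ln 2 / 11.7 = 0.05924 h⁻¹
f_n = 1 − e^(−nkτ) = 1 − e^(−3 × 0.05924 × 14.0) = 1 − e^(−2.488) = 1 − 0.08306 ≈ 0.917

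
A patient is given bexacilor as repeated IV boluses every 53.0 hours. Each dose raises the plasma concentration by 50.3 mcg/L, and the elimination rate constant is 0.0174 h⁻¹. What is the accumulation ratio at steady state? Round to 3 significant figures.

Fraction remaining after one interval: e^(−kτ) = e^(−0.01740 × 53.0) = 0.3976
R = 1 / (1 − 0.3976) = 1 / 0.6024 ≈ 1.66

1.66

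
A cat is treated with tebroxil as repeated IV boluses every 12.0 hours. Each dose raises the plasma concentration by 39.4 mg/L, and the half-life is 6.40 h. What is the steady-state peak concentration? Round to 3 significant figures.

k = ln 2 / 6.40 = 0.1083 h⁻¹
Fraction remaining after one interval: e^(−kτ) = e^(−0.1083 × 12.0) = 0.2726
R = 1 / (1 − 0.2726) = 1.375
Css,max = 39.4 × 1.375 ≈ 54.2 mg/L

54.2 mg/L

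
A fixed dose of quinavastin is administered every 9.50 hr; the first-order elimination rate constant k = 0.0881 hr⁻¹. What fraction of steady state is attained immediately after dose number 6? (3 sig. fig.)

0.993

f_n = 1 − e^(−nkτ) = 1 − e^(−6 × 0.08810 × 9.50) = 1 − e^(−5.022) = 1 − 0.006593 ≈ 0.993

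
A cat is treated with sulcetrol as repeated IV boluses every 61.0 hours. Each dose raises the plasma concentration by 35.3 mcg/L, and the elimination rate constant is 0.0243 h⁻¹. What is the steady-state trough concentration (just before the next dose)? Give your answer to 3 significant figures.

10.4 mcg/L

Fraction remaining after one interval: e^(−kτ) = e^(−0.02430 × 61.0) = 0.2271
R = 1 / (1 − 0.2271) = 1.294
Css,max = 35.3 × 1.294 = 45.67 mcg/L
Css,min = Css,max × e^(−kτ) = 45.67 × 0.2271 ≈ 10.4 mcg/L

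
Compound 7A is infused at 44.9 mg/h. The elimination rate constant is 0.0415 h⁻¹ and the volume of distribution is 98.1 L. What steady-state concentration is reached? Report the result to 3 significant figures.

CL = k · V = 0.0415 × 98.1 = 4.071 L/h
Css = rate / CL = 44.9 / 4.071 ≈ 11.0 µg/mL

11.0 µg/mL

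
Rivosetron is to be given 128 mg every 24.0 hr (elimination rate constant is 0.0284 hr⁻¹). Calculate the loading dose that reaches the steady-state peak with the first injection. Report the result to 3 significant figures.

Accumulation ratio R = 1 / (1 − e^(−kτ)) = 1 / (1 − e^(−0.02840×24.0)) = 1 / (1 − 0.5058) = 2.024
Loading dose = maintenance dose × R = 128 × 2.024 ≈ 259 mg

259 mg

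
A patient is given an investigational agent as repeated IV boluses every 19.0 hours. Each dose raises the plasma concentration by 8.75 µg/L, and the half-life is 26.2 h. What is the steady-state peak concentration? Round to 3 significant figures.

k = ln 2 / 26.2 = 0.02646 h⁻¹
Fraction remaining after one interval: e^(−kτ) = e^(−0.02646 × 19.0) = 0.6049
R = 1 / (1 − 0.6049) = 2.531
Css,max = 8.75 × 2.531 ≈ 22.1 µg/L

22.1 µg/L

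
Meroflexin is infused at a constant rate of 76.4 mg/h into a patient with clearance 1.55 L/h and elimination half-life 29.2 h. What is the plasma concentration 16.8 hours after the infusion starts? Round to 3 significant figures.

Css = rate / CL = 76.4 / 1.55 = 49.29 µg/mL
k = ln 2 / 29.2 = 0.02374 h⁻¹
C(t) = Css (1 − e^(−kt)) = 49.29 × (1 − e^(−0.3988)) = 49.29 × 0.3289 ≈ 16.2 µg/mL

16.2 µg/mL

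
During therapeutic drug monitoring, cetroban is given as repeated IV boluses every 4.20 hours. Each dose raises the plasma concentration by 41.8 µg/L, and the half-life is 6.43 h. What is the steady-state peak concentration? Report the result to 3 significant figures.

115 µg/L

k = ln 2 / 6.43 = 0.1078 h⁻¹
Fraction remaining after one interval: e^(−kτ) = e^(−0.1078 × 4.20) = 0.6359
R = 1 / (1 − 0.6359) = 2.746
Css,max = 41.8 × 2.746 ≈ 115 µg/L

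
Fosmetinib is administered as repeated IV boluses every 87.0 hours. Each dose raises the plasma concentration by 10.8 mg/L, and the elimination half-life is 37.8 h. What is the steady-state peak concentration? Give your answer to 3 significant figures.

13.5 mg/L

k = ln 2 / 37.8 = 0.01834 h⁻¹
Fraction remaining after one interval: e^(−kτ) = e^(−0.01834 × 87.0) = 0.2028
R = 1 / (1 − 0.2028) = 1.254
Css,max = 10.8 × 1.254 ≈ 13.5 mg/L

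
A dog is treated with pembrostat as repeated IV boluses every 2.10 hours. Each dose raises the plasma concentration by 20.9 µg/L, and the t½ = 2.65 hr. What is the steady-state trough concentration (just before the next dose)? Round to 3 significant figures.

28.6 µg/L

k = ln 2 / 2.65 = 0.2616 hr⁻¹
Fraction remaining after one interval: e^(−kτ) = e^(−0.2616 × 2.10) = 0.5774
R = 1 / (1 − 0.5774) = 2.366
Css,max = 20.9 × 2.366 = 49.45 µg/L
Css,min = Css,max × e^(−kτ) = 49.45 × 0.5774 ≈ 28.6 µg/L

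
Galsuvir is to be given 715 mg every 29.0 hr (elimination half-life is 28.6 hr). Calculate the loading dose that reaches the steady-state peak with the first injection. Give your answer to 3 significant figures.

1420 mg

k = ln 2 / 28.6 = 0.02424 hr⁻¹
Accumulation ratio R = 1 / (1 − e^(−kτ)) = 1 / (1 − e^(−0.02424×29.0)) = 1 / (1 − 0.4952) = 1.981
Loading dose = maintenance dose × R = 715 × 1.981 ≈ 1420 mg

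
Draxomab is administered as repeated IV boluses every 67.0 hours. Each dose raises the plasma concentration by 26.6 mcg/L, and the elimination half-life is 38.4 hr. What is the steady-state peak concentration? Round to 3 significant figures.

37.9 mcg/L

k = ln 2 / 38.4 = 0.01805 hr⁻¹
Fraction remaining after one interval: e^(−kτ) = e^(−0.01805 × 67.0) = 0.2984
R = 1 / (1 − 0.2984) = 1.425
Css,max = 26.6 × 1.425 ≈ 37.9 mcg/L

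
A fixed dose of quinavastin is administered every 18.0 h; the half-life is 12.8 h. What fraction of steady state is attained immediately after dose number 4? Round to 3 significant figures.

k = ln 2 / 12.8 = 0.05415 h⁻¹
f_n = 1 − e^(−nkτ) = 1 − e^(−4 × 0.05415 × 18.0) = 1 − e^(−3.899) = 1 − 0.02026 ≈ 0.980

0.980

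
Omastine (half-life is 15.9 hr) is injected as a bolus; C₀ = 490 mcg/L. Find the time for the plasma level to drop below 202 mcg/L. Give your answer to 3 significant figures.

k = ln 2 / 15.9 = 0.04359 hr⁻¹
C(t) = C₀ e^(−kt)  ⇒  t = ln(C₀/C) / k
t = ln(490/202) / 0.04359 = 0.8861 / 0.04359 ≈ 20.3 hours

20.3 hours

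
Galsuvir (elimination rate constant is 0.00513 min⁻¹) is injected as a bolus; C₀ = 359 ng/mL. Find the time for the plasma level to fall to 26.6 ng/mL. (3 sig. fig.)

C(t) = C₀ e^(−kt)  ⇒  t = ln(C₀/C) / k
t = ln(359/26.6) / 0.005130 = 2.602 / 0.005130 ≈ 507 minutes

507 minutes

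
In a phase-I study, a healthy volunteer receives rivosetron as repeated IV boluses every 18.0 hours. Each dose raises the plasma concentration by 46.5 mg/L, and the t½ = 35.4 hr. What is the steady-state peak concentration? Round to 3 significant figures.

k = ln 2 / 35.4 = 0.01958 hr⁻¹
Fraction remaining after one interval: e^(−kτ) = e^(−0.01958 × 18.0) = 0.7030
R = 1 / (1 − 0.7030) = 3.367
Css,max = 46.5 × 3.367 ≈ 157 mg/L

157 mg/L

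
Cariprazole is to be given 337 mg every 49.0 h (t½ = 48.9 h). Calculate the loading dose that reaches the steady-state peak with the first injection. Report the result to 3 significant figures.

673 mg

k = ln 2 / 48.9 = 0.01417 h⁻¹
Accumulation ratio R = 1 / (1 − e^(−kτ)) = 1 / (1 − e^(−0.01417×49.0)) = 1 / (1 − 0.4993) = 1.997
Loading dose = maintenance dose × R = 337 × 1.997 ≈ 673 mg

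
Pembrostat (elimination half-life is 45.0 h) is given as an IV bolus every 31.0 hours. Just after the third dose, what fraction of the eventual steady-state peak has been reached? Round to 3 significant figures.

k = ln 2 / 45.0 = 0.01540 h⁻¹
f_n = 1 − e^(−nkτ) = 1 − e^(−3 × 0.01540 × 31.0) = 1 − e^(−1.433) = 1 − 0.2387 ≈ 0.761

0.761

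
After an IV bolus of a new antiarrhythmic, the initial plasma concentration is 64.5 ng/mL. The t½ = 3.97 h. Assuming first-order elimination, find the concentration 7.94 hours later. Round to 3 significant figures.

k = ln 2 / 3.97 = 0.1746 h⁻¹
7.94 h is 2.000 half-lives, so C = 64.5 × (1/2)^2.000 = 64.5 × 0.2500 ≈ 16.1 ng/mL

16.1 ng/mL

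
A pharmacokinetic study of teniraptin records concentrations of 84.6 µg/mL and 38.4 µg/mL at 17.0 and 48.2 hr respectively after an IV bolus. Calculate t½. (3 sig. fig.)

k = ln(C₁/C₂) / (t₂ − t₁) = ln(84.6/38.4) / (48.2 − 17.0)
  = 0.7899 / 31.20 = 0.02532 hr⁻¹
t½ = ln 2 / k = ln 2 / 0.02532 ≈ 27.4 hours

27.4 hours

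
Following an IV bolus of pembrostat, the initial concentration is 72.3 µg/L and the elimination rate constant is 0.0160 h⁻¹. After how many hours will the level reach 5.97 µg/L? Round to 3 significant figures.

C(t) = C₀ e^(−kt)  ⇒  t = ln(C₀/C) / k
t = ln(72.3/5.97) / 0.01600 = 2.494 / 0.01600 ≈ 156 hours

156 hours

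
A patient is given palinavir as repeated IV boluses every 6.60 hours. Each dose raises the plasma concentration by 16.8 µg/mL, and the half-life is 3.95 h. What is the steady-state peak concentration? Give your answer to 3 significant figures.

24.5 µg/mL

k = ln 2 / 3.95 = 0.1755 h⁻¹
Fraction remaining after one interval: e^(−kτ) = e^(−0.1755 × 6.60) = 0.3141
R = 1 / (1 − 0.3141) = 1.458
Css,max = 16.8 × 1.458 ≈ 24.5 µg/mL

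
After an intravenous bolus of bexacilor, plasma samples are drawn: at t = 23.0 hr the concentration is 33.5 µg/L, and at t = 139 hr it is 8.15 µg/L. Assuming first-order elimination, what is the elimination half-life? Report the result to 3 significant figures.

56.9 hours

k = ln(C₁/C₂) / (t₂ − t₁) = ln(33.5/8.15) / (139 − 23.0)
  = 1.414 / 116.0 = 0.01219 hr⁻¹
t½ = ln 2 / k = ln 2 / 0.01219 ≈ 56.9 hours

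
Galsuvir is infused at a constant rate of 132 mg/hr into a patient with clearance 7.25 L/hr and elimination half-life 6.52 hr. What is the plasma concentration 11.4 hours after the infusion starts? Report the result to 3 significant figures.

Css = rate / CL = 132 / 7.25 = 18.21 mg/L
k = ln 2 / 6.52 = 0.1063 hr⁻¹
C(t) = Css (1 − e^(−kt)) = 18.21 × (1 − e^(−1.212)) = 18.21 × 0.7024 ≈ 12.8 mg/L

12.8 mg/L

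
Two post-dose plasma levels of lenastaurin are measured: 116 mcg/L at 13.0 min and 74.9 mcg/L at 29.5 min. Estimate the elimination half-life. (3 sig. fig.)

k = ln(C₁/C₂) / (t₂ − t₁) = ln(116/74.9) / (29.5 − 13.0)
  = 0.4374 / 16.50 = 0.02651 min⁻¹
t½ = ln 2 / k = ln 2 / 0.02651 ≈ 26.1 minutes

26.1 minutes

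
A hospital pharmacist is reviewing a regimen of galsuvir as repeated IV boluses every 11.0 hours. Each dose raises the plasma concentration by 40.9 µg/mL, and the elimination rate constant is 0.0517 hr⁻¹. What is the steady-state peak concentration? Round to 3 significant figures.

Fraction remaining after one interval: e^(−kτ) = e^(−0.05170 × 11.0) = 0.5663
R = 1 / (1 − 0.5663) = 2.306
Css,max = 40.9 × 2.306 ≈ 94.3 µg/mL

94.3 µg/mL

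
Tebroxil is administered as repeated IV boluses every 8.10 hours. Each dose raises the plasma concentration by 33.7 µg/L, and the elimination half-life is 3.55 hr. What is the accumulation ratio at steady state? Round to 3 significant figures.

1.26

k = ln 2 / 3.55 = 0.1953 hr⁻¹
Fraction remaining after one interval: e^(−kτ) = e^(−0.1953 × 8.10) = 0.2057
R = 1 / (1 − 0.2057) = 1 / 0.7943 ≈ 1.26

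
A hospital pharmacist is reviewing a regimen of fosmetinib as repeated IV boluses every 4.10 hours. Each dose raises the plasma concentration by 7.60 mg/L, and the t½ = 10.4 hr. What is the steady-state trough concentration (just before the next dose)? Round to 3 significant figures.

k = ln 2 / 10.4 = 0.06665 hr⁻¹
Fraction remaining after one interval: e^(−kτ) = e^(−0.06665 × 4.10) = 0.7609
R = 1 / (1 − 0.7609) = 4.182
Css,max = 7.60 × 4.182 = 31.79 mg/L
Css,min = Css,max × e^(−kτ) = 31.79 × 0.7609 ≈ 24.2 mg/L

24.2 mg/L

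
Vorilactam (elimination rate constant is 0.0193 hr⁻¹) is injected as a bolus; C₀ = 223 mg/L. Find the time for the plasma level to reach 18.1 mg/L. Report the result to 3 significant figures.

130 hours

C(t) = C₀ e^(−kt)  ⇒  t = ln(C₀/C) / k
t = ln(223/18.1) / 0.01930 = 2.511 / 0.01930 ≈ 130 hours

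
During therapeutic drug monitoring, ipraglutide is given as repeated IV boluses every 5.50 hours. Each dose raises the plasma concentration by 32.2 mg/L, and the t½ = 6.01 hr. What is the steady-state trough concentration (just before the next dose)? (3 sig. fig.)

k = ln 2 / 6.01 = 0.1153 hr⁻¹
Fraction remaining after one interval: e^(−kτ) = e^(−0.1153 × 5.50) = 0.5303
R = 1 / (1 − 0.5303) = 2.129
Css,max = 32.2 × 2.129 = 68.55 mg/L
Css,min = Css,max × e^(−kτ) = 68.55 × 0.5303 ≈ 36.4 mg/L

36.4 mg/L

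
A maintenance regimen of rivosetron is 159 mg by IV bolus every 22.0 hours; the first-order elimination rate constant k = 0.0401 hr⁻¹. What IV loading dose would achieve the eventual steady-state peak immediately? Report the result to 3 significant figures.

271 mg

Accumulation ratio R = 1 / (1 − e^(−kτ)) = 1 / (1 − e^(−0.04010×22.0)) = 1 / (1 − 0.4139) = 1.706
Loading dose = maintenance dose × R = 159 × 1.706 ≈ 271 mg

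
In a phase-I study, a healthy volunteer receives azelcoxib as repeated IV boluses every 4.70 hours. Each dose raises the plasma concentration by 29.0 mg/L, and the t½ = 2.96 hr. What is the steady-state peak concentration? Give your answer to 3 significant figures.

43.5 mg/L

k = ln 2 / 2.96 = 0.2342 hr⁻¹
Fraction remaining after one interval: e^(−kτ) = e^(−0.2342 × 4.70) = 0.3327
R = 1 / (1 − 0.3327) = 1.499
Css,max = 29.0 × 1.499 ≈ 43.5 mg/L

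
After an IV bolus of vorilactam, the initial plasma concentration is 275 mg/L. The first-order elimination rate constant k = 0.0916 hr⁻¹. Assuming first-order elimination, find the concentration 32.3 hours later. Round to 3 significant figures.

14.3 mg/L

C(t) = C₀ e^(−kt) = 275 × e^(−0.09160 × 32.3) = 275 × e^(−2.959) = 275 × 0.05189 ≈ 14.3 mg/L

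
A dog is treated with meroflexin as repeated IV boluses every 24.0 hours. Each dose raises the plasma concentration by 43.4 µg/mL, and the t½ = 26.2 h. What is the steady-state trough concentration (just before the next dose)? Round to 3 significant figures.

k = ln 2 / 26.2 = 0.02646 h⁻¹
Fraction remaining after one interval: e^(−kτ) = e^(−0.02646 × 24.0) = 0.5300
R = 1 / (1 − 0.5300) = 2.128
Css,max = 43.4 × 2.128 = 92.33 µg/mL
Css,min = Css,max × e^(−kτ) = 92.33 × 0.5300 ≈ 48.9 µg/mL

48.9 µg/mL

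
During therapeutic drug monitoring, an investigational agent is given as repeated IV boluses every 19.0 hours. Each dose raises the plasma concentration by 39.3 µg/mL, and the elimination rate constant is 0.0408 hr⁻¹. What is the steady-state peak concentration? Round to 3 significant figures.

72.9 µg/mL

Fraction remaining after one interval: e^(−kτ) = e^(−0.04080 × 19.0) = 0.4606
R = 1 / (1 − 0.4606) = 1.854
Css,max = 39.3 × 1.854 ≈ 72.9 µg/mL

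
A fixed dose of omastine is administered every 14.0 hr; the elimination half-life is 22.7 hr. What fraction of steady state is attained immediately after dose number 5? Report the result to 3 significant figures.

0.882

k = ln 2 / 22.7 = 0.03054 hr⁻¹
f_n = 1 − e^(−nkτ) = 1 − e^(−5 × 0.03054 × 14.0) = 1 − e^(−2.137) = 1 − 0.1180 ≈ 0.882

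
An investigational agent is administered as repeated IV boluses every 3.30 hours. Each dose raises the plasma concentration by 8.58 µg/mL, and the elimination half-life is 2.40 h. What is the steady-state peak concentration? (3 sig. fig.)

14.0 µg/mL

k = ln 2 / 2.40 = 0.2888 h⁻¹
Fraction remaining after one interval: e^(−kτ) = e^(−0.2888 × 3.30) = 0.3856
R = 1 / (1 − 0.3856) = 1.627
Css,max = 8.58 × 1.627 ≈ 14.0 µg/mL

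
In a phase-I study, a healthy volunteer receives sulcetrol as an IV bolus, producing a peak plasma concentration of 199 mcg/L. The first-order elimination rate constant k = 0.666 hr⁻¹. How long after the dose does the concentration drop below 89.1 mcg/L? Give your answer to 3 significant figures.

1.21 hours

C(t) = C₀ e^(−kt)  ⇒  t = ln(C₀/C) / k
t = ln(199/89.1) / 0.6660 = 0.8035 / 0.6660 ≈ 1.21 hours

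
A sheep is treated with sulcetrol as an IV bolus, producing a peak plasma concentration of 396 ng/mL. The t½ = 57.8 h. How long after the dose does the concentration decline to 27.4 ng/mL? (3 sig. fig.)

k = ln 2 / 57.8 = 0.01199 h⁻¹
C(t) = C₀ e^(−kt)  ⇒  t = ln(C₀/C) / k
t = ln(396/27.4) / 0.01199 = 2.671 / 0.01199 ≈ 223 hours

223 hours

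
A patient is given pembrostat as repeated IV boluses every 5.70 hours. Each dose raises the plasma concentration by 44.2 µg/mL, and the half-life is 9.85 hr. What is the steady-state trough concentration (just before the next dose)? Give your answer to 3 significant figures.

89.6 µg/mL

k = ln 2 / 9.85 = 0.07037 hr⁻¹
Fraction remaining after one interval: e^(−kτ) = e^(−0.07037 × 5.70) = 0.6696
R = 1 / (1 − 0.6696) = 3.026
Css,max = 44.2 × 3.026 = 133.8 µg/mL
Css,min = Css,max × e^(−kτ) = 133.8 × 0.6696 ≈ 89.6 µg/mL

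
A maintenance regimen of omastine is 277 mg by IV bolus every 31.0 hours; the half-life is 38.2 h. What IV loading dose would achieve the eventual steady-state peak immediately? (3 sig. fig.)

644 mg

k = ln 2 / 38.2 = 0.01815 h⁻¹
Accumulation ratio R = 1 / (1 − e^(−kτ)) = 1 / (1 − e^(−0.01815×31.0)) = 1 / (1 − 0.5698) = 2.324
Loading dose = maintenance dose × R = 277 × 2.324 ≈ 644 mg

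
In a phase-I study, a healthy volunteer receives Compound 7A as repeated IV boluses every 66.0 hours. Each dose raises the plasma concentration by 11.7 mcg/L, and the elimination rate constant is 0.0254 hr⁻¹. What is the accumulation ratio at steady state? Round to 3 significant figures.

Fraction remaining after one interval: e^(−kτ) = e^(−0.02540 × 66.0) = 0.1870
R = 1 / (1 − 0.1870) = 1 / 0.8130 ≈ 1.23

1.23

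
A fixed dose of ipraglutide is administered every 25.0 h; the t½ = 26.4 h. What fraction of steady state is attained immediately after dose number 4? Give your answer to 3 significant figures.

k = ln 2 / 26.4 = 0.02626 h⁻¹
f_n = 1 − e^(−nkτ) = 1 − e^(−4 × 0.02626 × 25.0) = 1 − e^(−2.626) = 1 − 0.07240 ≈ 0.928

0.928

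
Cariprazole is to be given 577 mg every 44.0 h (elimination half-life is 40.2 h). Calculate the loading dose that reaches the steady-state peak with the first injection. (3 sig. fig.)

k = ln 2 / 40.2 = 0.01724 h⁻¹
Accumulation ratio R = 1 / (1 − e^(−kτ)) = 1 / (1 − e^(−0.01724×44.0)) = 1 / (1 − 0.4683) = 1.881
Loading dose = maintenance dose × R = 577 × 1.881 ≈ 1090 mg

1090 mg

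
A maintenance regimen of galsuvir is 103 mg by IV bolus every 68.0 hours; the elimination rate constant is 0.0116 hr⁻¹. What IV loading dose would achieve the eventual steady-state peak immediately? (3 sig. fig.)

Accumulation ratio R = 1 / (1 − e^(−kτ)) = 1 / (1 − e^(−0.01160×68.0)) = 1 / (1 − 0.4544) = 1.833
Loading dose = maintenance dose × R = 103 × 1.833 ≈ 189 mg

189 mg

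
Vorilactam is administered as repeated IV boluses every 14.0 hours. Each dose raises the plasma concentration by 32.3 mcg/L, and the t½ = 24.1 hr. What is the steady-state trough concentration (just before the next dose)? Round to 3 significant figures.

65.1 mcg/L

k = ln 2 / 24.1 = 0.02876 hr⁻¹
Fraction remaining after one interval: e^(−kτ) = e^(−0.02876 × 14.0) = 0.6685
R = 1 / (1 − 0.6685) = 3.017
Css,max = 32.3 × 3.017 = 97.45 mcg/L
Css,min = Css,max × e^(−kτ) = 97.45 × 0.6685 ≈ 65.1 mcg/L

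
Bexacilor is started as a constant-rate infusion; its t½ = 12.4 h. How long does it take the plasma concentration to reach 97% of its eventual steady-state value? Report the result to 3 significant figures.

k = ln 2 / 12.4 = 0.05590 h⁻¹
f = 1 − e^(−kt)  ⇒  t = −ln(1 − f) / k
t = −ln(1 − 0.97) / 0.05590 = 3.507 / 0.05590 ≈ 62.7 hours

62.7 hours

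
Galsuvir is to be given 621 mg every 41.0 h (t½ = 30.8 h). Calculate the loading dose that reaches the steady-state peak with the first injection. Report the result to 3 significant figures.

1030 mg

k = ln 2 / 30.8 = 0.02250 h⁻¹
Accumulation ratio R = 1 / (1 − e^(−kτ)) = 1 / (1 − e^(−0.02250×41.0)) = 1 / (1 − 0.3974) = 1.660
Loading dose = maintenance dose × R = 621 × 1.660 ≈ 1030 mg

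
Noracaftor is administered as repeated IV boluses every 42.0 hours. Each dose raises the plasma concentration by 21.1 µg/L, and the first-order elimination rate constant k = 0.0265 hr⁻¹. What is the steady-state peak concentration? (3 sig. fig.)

Fraction remaining after one interval: e^(−kτ) = e^(−0.02650 × 42.0) = 0.3286
R = 1 / (1 − 0.3286) = 1.489
Css,max = 21.1 × 1.489 ≈ 31.4 µg/L

31.4 µg/L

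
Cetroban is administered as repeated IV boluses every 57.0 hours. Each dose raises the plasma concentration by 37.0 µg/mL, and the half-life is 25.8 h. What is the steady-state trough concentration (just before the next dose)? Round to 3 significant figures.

10.2 µg/mL

k = ln 2 / 25.8 = 0.02687 h⁻¹
Fraction remaining after one interval: e^(−kτ) = e^(−0.02687 × 57.0) = 0.2162
R = 1 / (1 − 0.2162) = 1.276
Css,max = 37.0 × 1.276 = 47.21 µg/mL
Css,min = Css,max × e^(−kτ) = 47.21 × 0.2162 ≈ 10.2 µg/mL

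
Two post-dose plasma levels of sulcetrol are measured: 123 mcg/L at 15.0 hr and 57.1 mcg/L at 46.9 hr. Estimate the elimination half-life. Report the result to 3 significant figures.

k = ln(C₁/C₂) / (t₂ − t₁) = ln(123/57.1) / (46.9 − 15.0)
  = 0.7674 / 31.90 = 0.02406 hr⁻¹
t½ = ln 2 / k = ln 2 / 0.02406 ≈ 28.8 hours

28.8 hours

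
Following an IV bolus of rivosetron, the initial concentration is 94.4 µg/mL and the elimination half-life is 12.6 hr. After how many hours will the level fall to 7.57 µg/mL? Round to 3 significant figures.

45.9 hours

k = ln 2 / 12.6 = 0.05501 hr⁻¹
C(t) = C₀ e^(−kt)  ⇒  t = ln(C₀/C) / k
t = ln(94.4/7.57) / 0.05501 = 2.523 / 0.05501 ≈ 45.9 hours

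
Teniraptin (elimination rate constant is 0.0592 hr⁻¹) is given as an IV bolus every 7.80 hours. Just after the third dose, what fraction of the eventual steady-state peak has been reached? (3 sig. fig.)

0.750

f_n = 1 − e^(−nkτ) = 1 − e^(−3 × 0.05920 × 7.80) = 1 − e^(−1.385) = 1 − 0.2503 ≈ 0.750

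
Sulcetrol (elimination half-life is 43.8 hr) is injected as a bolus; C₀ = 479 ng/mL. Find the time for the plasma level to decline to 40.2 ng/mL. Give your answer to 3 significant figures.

157 hours

k = ln 2 / 43.8 = 0.01583 hr⁻¹
C(t) = C₀ e^(−kt)  ⇒  t = ln(C₀/C) / k
t = ln(479/40.2) / 0.01583 = 2.478 / 0.01583 ≈ 157 hours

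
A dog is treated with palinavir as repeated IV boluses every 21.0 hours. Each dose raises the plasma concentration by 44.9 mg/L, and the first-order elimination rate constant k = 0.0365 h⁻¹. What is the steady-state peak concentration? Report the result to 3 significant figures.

83.9 mg/L

Fraction remaining after one interval: e^(−kτ) = e^(−0.03650 × 21.0) = 0.4646
R = 1 / (1 − 0.4646) = 1.868
Css,max = 44.9 × 1.868 ≈ 83.9 mg/L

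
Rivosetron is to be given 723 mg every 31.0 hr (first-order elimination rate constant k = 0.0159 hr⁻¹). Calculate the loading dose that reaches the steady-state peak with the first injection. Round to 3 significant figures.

1860 mg

Accumulation ratio R = 1 / (1 − e^(−kτ)) = 1 / (1 − e^(−0.01590×31.0)) = 1 / (1 − 0.6109) = 2.570
Loading dose = maintenance dose × R = 723 × 2.570 ≈ 1860 mg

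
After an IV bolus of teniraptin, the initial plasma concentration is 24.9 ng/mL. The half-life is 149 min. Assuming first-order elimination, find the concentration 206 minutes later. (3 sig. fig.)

k = ln 2 / 149 = 0.004652 min⁻¹
206 min is 1.383 half-lives, so C = 24.9 × (1/2)^1.383 = 24.9 × 0.3835 ≈ 9.55 ng/mL

9.55 ng/mL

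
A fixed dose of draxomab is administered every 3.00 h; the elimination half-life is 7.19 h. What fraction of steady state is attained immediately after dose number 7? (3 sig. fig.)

k = ln 2 / 7.19 = 0.09640 h⁻¹
f_n = 1 − e^(−nkτ) = 1 − e^(−7 × 0.09640 × 3.00) = 1 − e^(−2.024) = 1 − 0.1321 ≈ 0.868

0.868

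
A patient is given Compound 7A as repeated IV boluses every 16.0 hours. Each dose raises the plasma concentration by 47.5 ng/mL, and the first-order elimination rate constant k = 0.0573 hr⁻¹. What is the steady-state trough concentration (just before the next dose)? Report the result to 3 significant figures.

Fraction remaining after one interval: e^(−kτ) = e^(−0.05730 × 16.0) = 0.3998
R = 1 / (1 − 0.3998) = 1.666
Css,max = 47.5 × 1.666 = 79.14 ng/mL
Css,min = Css,max × e^(−kτ) = 79.14 × 0.3998 ≈ 31.6 ng/mL

31.6 ng/mL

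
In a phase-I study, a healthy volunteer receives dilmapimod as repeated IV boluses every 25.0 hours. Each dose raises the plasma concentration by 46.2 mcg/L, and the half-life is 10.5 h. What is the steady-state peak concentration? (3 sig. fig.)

57.2 mcg/L

k = ln 2 / 10.5 = 0.06601 h⁻¹
Fraction remaining after one interval: e^(−kτ) = e^(−0.06601 × 25.0) = 0.1920
R = 1 / (1 − 0.1920) = 1.238
Css,max = 46.2 × 1.238 ≈ 57.2 mcg/L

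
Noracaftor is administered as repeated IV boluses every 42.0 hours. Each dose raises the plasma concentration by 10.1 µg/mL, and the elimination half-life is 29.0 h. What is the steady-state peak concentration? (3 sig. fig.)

15.9 µg/mL

k = ln 2 / 29.0 = 0.02390 h⁻¹
Fraction remaining after one interval: e^(−kτ) = e^(−0.02390 × 42.0) = 0.3665
R = 1 / (1 − 0.3665) = 1.578
Css,max = 10.1 × 1.578 ≈ 15.9 µg/mL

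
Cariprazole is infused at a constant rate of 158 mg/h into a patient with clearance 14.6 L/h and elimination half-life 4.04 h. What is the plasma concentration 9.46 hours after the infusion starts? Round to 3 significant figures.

Css = rate / CL = 158 / 14.6 = 10.82 µg/mL
k = ln 2 / 4.04 = 0.1716 h⁻¹
C(t) = Css (1 − e^(−kt)) = 10.82 × (1 − e^(−1.623)) = 10.82 × 0.8027 ≈ 8.69 µg/mL

8.69 µg/mL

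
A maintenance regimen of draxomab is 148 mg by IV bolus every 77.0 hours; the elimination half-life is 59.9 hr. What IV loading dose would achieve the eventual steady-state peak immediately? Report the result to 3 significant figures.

k = ln 2 / 59.9 = 0.01157 hr⁻¹
Accumulation ratio R = 1 / (1 − e^(−kτ)) = 1 / (1 − e^(−0.01157×77.0)) = 1 / (1 − 0.4102) = 1.696
Loading dose = maintenance dose × R = 148 × 1.696 ≈ 251 mg

251 mg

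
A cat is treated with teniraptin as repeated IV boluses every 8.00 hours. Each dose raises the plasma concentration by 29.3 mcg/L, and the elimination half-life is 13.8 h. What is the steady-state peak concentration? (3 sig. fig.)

88.5 mcg/L

k = ln 2 / 13.8 = 0.05023 h⁻¹
Fraction remaining after one interval: e^(−kτ) = e^(−0.05023 × 8.00) = 0.6691
R = 1 / (1 − 0.6691) = 3.022
Css,max = 29.3 × 3.022 ≈ 88.5 mcg/L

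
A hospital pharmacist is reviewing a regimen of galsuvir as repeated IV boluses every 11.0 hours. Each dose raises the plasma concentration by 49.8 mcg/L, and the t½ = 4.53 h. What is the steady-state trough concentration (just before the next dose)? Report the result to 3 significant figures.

k = ln 2 / 4.53 = 0.1530 h⁻¹
Fraction remaining after one interval: e^(−kτ) = e^(−0.1530 × 11.0) = 0.1858
R = 1 / (1 − 0.1858) = 1.228
Css,max = 49.8 × 1.228 = 61.16 mcg/L
Css,min = Css,max × e^(−kτ) = 61.16 × 0.1858 ≈ 11.4 mcg/L

11.4 mcg/L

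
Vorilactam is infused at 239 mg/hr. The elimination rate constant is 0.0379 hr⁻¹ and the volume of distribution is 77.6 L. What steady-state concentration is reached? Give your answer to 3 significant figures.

81.3 mg/L

CL = k · V = 0.0379 × 77.6 = 2.941 L/hr
Css = rate / CL = 239 / 2.941 ≈ 81.3 mg/L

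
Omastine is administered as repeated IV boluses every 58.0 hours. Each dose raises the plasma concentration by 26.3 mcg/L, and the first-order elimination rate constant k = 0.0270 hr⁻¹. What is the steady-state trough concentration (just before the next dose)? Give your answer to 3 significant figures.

6.94 mcg/L

Fraction remaining after one interval: e^(−kτ) = e^(−0.02700 × 58.0) = 0.2089
R = 1 / (1 − 0.2089) = 1.264
Css,max = 26.3 × 1.264 = 33.24 mcg/L
Css,min = Css,max × e^(−kτ) = 33.24 × 0.2089 ≈ 6.94 mcg/L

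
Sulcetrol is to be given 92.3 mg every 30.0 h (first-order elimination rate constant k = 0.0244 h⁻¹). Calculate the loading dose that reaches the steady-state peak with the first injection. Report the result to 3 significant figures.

178 mg

Accumulation ratio R = 1 / (1 − e^(−kτ)) = 1 / (1 − e^(−0.02440×30.0)) = 1 / (1 − 0.4809) = 1.927
Loading dose = maintenance dose × R = 92.3 × 1.927 ≈ 178 mg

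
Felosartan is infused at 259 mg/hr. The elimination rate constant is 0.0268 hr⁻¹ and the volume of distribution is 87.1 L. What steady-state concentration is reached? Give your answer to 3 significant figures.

111 mg/L

CL = k · V = 0.0268 × 87.1 = 2.334 L/hr
Css = rate / CL = 259 / 2.334 ≈ 111 mg/L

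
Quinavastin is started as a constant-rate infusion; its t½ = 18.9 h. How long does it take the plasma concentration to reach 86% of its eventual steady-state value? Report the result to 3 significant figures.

53.6 hours

k = ln 2 / 18.9 = 0.03667 h⁻¹
f = 1 − e^(−kt)  ⇒  t = −ln(1 − f) / k
t = −ln(1 − 0.86) / 0.03667 = 1.966 / 0.03667 ≈ 53.6 hours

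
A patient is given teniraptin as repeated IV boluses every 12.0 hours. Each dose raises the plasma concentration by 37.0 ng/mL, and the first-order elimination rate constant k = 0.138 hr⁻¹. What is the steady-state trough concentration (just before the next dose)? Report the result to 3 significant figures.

8.73 ng/mL

Fraction remaining after one interval: e^(−kτ) = e^(−0.1380 × 12.0) = 0.1909
R = 1 / (1 − 0.1909) = 1.236
Css,max = 37.0 × 1.236 = 45.73 ng/mL
Css,min = Css,max × e^(−kτ) = 45.73 × 0.1909 ≈ 8.73 ng/mL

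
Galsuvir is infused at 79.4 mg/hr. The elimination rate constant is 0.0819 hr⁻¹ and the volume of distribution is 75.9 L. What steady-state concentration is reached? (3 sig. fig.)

CL = k · V = 0.0819 × 75.9 = 6.216 L/hr
Css = rate / CL = 79.4 / 6.216 ≈ 12.8 µg/mL

12.8 µg/mL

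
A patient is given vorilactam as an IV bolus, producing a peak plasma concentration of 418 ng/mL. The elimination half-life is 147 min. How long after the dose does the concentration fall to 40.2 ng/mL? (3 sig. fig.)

k = ln 2 / 147 = 0.004715 min⁻¹
C(t) = C₀ e^(−kt)  ⇒  t = ln(C₀/C) / k
t = ln(418/40.2) / 0.004715 = 2.342 / 0.004715 ≈ 497 minutes

497 minutes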